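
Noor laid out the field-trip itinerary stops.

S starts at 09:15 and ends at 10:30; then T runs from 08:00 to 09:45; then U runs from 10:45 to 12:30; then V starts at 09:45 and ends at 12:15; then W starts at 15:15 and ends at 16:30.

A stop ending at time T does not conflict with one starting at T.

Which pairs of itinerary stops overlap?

Two intervals overlap when each starts before the other ends.
Sorted by start: T, S, V, U, W.
S starts before T ends → T and S overlap.
V starts exactly when T ends (back-to-back, no overlap) — done with T.
V starts before S ends → S and V overlap.
U starts after S ends — done with S.
U starts before V ends → V and U overlap.
W starts after V ends.
W starts after U ends.

S & T, S & V, U & V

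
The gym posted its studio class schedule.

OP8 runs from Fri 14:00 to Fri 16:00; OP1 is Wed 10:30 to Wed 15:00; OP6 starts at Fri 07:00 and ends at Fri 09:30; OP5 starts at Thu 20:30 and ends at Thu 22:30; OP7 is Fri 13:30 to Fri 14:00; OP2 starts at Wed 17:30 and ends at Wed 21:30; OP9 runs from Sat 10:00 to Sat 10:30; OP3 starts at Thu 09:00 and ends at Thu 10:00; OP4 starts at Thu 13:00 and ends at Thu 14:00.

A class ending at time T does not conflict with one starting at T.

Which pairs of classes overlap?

no overlapping pairs

Sorted by start: OP1, OP2, OP3, OP4, OP5, OP6, OP7, OP8, OP9.
OP2 starts after OP1 ends — done with OP1.
OP3 starts after OP2 ends — done with OP2.
OP4 starts after OP3 ends — done with OP3.
OP5 starts after OP4 ends — done with OP4.
OP6 starts after OP5 ends — done with OP5.
OP7 starts after OP6 ends — done with OP6.
OP8 starts exactly when OP7 ends (back-to-back, no overlap) — done with OP7.
OP9 starts after OP8 ends.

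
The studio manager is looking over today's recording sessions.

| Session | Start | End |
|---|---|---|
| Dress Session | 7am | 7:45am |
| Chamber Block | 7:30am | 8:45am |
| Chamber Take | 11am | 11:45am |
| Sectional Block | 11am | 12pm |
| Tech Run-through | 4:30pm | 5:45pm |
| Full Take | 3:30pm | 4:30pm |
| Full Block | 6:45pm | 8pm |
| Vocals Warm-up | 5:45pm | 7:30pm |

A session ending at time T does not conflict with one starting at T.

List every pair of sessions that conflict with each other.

Chamber Block & Dress Session, Chamber Take & Sectional Block, Full Block & Vocals Warm-up

Sorted by start: Dress Session, Chamber Block, Chamber Take, Sectional Block, Full Take, Tech Run-through, Vocals Warm-up, Full Block.
Chamber Block starts before Dress Session ends → Dress Session and Chamber Block overlap.
Chamber Take starts after Dress Session ends, so Dress Session has no further overlaps.
Chamber Take starts after Chamber Block ends, so Chamber Block has no further overlaps.
Sectional Block starts before Chamber Take ends → Chamber Take and Sectional Block overlap.
Full Take starts after Chamber Take ends, so Chamber Take has no further overlaps.
Full Take starts after Sectional Block ends, so Sectional Block has no further overlaps.
Tech Run-through starts exactly when Full Take ends (back-to-back, no overlap), so Full Take has no further overlaps.
Vocals Warm-up starts exactly when Tech Run-through ends (back-to-back, no overlap), so Tech Run-through has no further overlaps.
Full Block starts before Vocals Warm-up ends → Vocals Warm-up and Full Block overlap.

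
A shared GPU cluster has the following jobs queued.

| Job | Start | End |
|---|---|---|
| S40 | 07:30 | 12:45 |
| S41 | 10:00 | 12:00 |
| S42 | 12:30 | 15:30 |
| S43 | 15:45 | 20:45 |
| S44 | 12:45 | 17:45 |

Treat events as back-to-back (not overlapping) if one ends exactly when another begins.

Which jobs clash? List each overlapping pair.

S40 & S41, S40 & S42, S42 & S44, S43 & S44

Sorted by start: S40, S41, S42, S44, S43.
S41 starts before S40 ends → S40 and S41 overlap.
S42 starts before S40 ends → S40 and S42 overlap.
S44 starts exactly when S40 ends (back-to-back, no overlap); S40 is clear from here.
S42 starts after S41 ends; S41 is clear from here.
S44 starts before S42 ends → S42 and S44 overlap.
S43 starts after S42 ends.
S43 starts before S44 ends → S44 and S43 overlap.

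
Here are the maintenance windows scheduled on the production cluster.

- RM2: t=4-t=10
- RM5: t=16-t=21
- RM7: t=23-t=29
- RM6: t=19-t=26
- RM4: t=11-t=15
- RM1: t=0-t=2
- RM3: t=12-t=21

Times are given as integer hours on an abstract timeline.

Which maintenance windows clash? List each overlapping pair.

RM3 & RM4, RM3 & RM5, RM3 & RM6, RM5 & RM6, RM6 & RM7

Two intervals overlap when each starts before the other ends.
Sorted by start: RM1, RM2, RM4, RM3, RM5, RM6, RM7.
RM2 starts after RM1 ends, so nothing later overlaps RM1 either.
RM4 starts after RM2 ends, so nothing later overlaps RM2 either.
RM3 starts before RM4 ends → RM4 and RM3 overlap.
RM5 starts after RM4 ends, so nothing later overlaps RM4 either.
RM5 starts before RM3 ends → RM3 and RM5 overlap.
RM6 starts before RM3 ends → RM3 and RM6 overlap.
RM7 starts after RM3 ends.
RM6 starts before RM5 ends → RM5 and RM6 overlap.
RM7 starts after RM5 ends.
RM7 starts before RM6 ends → RM6 and RM7 overlap.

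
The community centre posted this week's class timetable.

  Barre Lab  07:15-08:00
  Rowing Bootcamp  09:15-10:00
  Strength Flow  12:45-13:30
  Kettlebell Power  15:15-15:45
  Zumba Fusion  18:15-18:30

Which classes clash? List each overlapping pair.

Two intervals overlap when each starts before the other ends.
Sorted by start: Barre Lab, Rowing Bootcamp, Strength Flow, Kettlebell Power, Zumba Fusion.
Rowing Bootcamp starts after Barre Lab ends, so nothing later overlaps Barre Lab either.
Strength Flow starts after Rowing Bootcamp ends, so nothing later overlaps Rowing Bootcamp either.
Kettlebell Power starts after Strength Flow ends, so nothing later overlaps Strength Flow either.
Zumba Fusion starts after Kettlebell Power ends.

none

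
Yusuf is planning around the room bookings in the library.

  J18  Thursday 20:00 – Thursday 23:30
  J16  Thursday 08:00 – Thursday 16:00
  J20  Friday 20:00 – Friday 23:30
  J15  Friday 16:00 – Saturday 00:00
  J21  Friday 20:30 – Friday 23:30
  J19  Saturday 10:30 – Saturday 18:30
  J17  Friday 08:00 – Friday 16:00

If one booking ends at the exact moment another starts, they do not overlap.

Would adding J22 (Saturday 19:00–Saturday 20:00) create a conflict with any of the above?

No — it doesn't clash with anything

J16: ends Thursday 16:00 at or before J22 starts Saturday 19:00 → clear.
J18: ends Thursday 23:30 at or before J22 starts Saturday 19:00 → clear.
J17: ends Friday 16:00 at or before J22 starts Saturday 19:00 → clear.
J15: ends Saturday 00:00 at or before J22 starts Saturday 19:00 → clear.
J20: ends Friday 23:30 at or before J22 starts Saturday 19:00 → clear.
J21: ends Friday 23:30 at or before J22 starts Saturday 19:00 → clear.
J19: ends Saturday 18:30 at or before J22 starts Saturday 19:00 → clear.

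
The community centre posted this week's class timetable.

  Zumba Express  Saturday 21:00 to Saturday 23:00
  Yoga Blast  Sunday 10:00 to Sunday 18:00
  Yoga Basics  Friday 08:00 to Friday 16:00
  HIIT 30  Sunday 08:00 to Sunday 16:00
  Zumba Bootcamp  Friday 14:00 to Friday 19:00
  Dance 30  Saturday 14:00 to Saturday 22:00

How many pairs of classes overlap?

Sorted by start: Yoga Basics, Zumba Bootcamp, Dance 30, Zumba Express, HIIT 30, Yoga Blast.
Zumba Bootcamp starts before Yoga Basics ends → Yoga Basics and Zumba Bootcamp overlap.
Dance 30 starts after Yoga Basics ends; Yoga Basics is clear from here.
Dance 30 starts after Zumba Bootcamp ends; Zumba Bootcamp is clear from here.
Zumba Express starts before Dance 30 ends → Dance 30 and Zumba Express overlap.
HIIT 30 starts after Dance 30 ends; Dance 30 is clear from here.
HIIT 30 starts after Zumba Express ends; Zumba Express is clear from here.
Yoga Blast starts before HIIT 30 ends → HIIT 30 and Yoga Blast overlap.
Overlapping pairs: Dance 30 & Zumba Express, HIIT 30 & Yoga Blast, Yoga Basics & Zumba Bootcamp — 3 in total.

3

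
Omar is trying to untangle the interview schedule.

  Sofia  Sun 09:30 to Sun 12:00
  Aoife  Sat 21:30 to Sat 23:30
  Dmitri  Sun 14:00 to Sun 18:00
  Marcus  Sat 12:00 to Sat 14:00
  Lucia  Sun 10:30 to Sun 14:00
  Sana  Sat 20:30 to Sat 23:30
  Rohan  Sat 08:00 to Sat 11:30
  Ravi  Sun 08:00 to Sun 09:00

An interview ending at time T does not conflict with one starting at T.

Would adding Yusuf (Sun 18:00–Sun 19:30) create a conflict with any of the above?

No — it doesn't clash with anything

Rohan: ends Sat 11:30 at or before Yusuf starts Sun 18:00 → clear.
Marcus: ends Sat 14:00 at or before Yusuf starts Sun 18:00 → clear.
Sana: ends Sat 23:30 at or before Yusuf starts Sun 18:00 → clear.
Aoife: ends Sat 23:30 at or before Yusuf starts Sun 18:00 → clear.
Ravi: ends Sun 09:00 at or before Yusuf starts Sun 18:00 → clear.
Sofia: ends Sun 12:00 at or before Yusuf starts Sun 18:00 → clear.
Lucia: ends Sun 14:00 at or before Yusuf starts Sun 18:00 → clear.
Dmitri: ends Sun 18:00 at or before Yusuf starts Sun 18:00 → clear.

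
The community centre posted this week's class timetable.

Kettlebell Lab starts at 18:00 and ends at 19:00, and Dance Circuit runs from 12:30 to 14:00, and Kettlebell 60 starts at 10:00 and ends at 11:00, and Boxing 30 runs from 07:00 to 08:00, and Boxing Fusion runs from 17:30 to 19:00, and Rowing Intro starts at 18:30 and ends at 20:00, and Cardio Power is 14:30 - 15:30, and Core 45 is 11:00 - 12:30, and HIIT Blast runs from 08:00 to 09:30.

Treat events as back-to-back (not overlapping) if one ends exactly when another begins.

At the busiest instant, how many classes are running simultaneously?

3

Sort all start/end points and keep a running count:
07:00 start Boxing 30 → 1
08:00 end Boxing 30 → 0
08:00 start HIIT Blast → 1
09:30 end HIIT Blast → 0
10:00 start Kettlebell 60 → 1
11:00 end Kettlebell 60 → 0
11:00 start Core 45 → 1
12:30 end Core 45 → 0
12:30 start Dance Circuit → 1
14:00 end Dance Circuit → 0
14:30 start Cardio Power → 1
15:30 end Cardio Power → 0
17:30 start Boxing Fusion → 1
18:00 start Kettlebell Lab → 2
18:30 start Rowing Intro → 3
19:00 end Boxing Fusion → 2
19:00 end Kettlebell Lab → 1
20:00 end Rowing Intro → 0
Peak is 3, at 18:30 (Boxing Fusion, Kettlebell Lab, Rowing Intro).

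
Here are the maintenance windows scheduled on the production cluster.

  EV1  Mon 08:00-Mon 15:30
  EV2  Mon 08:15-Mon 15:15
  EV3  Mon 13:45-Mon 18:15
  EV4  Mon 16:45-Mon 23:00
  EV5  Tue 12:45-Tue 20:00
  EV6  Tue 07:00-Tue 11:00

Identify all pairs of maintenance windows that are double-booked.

Sorted by start: EV1, EV2, EV3, EV4, EV6, EV5.
EV2 starts before EV1 ends → EV1 and EV2 overlap.
EV3 starts before EV1 ends → EV1 and EV3 overlap.
EV4 starts after EV1 ends, so nothing later overlaps EV1 either.
EV3 starts before EV2 ends → EV2 and EV3 overlap.
EV4 starts after EV2 ends, so nothing later overlaps EV2 either.
EV4 starts before EV3 ends → EV3 and EV4 overlap.
EV6 starts after EV3 ends, so nothing later overlaps EV3 either.
EV6 starts after EV4 ends, so nothing later overlaps EV4 either.
EV5 starts after EV6 ends.

EV1 & EV2, EV1 & EV3, EV2 & EV3, EV3 & EV4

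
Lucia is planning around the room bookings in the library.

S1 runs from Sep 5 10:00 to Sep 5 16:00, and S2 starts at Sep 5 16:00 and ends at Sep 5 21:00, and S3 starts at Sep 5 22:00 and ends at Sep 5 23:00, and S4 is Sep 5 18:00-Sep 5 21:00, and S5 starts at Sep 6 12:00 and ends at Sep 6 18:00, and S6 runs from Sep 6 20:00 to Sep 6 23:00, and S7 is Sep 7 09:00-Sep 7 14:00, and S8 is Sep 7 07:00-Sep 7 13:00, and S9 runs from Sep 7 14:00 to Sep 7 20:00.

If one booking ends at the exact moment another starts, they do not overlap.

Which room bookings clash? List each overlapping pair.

Two intervals overlap when each starts before the other ends.
Sorted by start: S1, S2, S4, S3, S5, S6, S8, S7, S9.
S2 starts exactly when S1 ends (back-to-back, no overlap), so nothing later overlaps S1 either.
S4 starts before S2 ends → S2 and S4 overlap.
S3 starts after S2 ends, so nothing later overlaps S2 either.
S3 starts after S4 ends, so nothing later overlaps S4 either.
S5 starts after S3 ends, so nothing later overlaps S3 either.
S6 starts after S5 ends, so nothing later overlaps S5 either.
S8 starts after S6 ends, so nothing later overlaps S6 either.
S7 starts before S8 ends → S8 and S7 overlap.
S9 starts after S8 ends.
S9 starts exactly when S7 ends (back-to-back, no overlap).

S2 & S4, S7 & S8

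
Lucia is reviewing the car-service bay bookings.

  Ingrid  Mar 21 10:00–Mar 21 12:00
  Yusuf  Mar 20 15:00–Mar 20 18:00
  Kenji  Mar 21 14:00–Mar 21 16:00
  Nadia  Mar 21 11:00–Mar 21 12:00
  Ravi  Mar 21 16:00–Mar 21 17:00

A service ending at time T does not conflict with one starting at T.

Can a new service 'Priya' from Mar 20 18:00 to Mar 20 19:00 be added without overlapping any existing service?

Yes — the slot is free

Yusuf: ends Mar 20 18:00 at or before Priya starts Mar 20 18:00 → clear.
Ingrid: starts Mar 21 10:00 at or after Priya ends Mar 20 19:00 → clear.
Nadia: starts Mar 21 11:00 at or after Priya ends Mar 20 19:00 → clear.
Kenji: starts Mar 21 14:00 at or after Priya ends Mar 20 19:00 → clear.
Ravi: starts Mar 21 16:00 at or after Priya ends Mar 20 19:00 → clear.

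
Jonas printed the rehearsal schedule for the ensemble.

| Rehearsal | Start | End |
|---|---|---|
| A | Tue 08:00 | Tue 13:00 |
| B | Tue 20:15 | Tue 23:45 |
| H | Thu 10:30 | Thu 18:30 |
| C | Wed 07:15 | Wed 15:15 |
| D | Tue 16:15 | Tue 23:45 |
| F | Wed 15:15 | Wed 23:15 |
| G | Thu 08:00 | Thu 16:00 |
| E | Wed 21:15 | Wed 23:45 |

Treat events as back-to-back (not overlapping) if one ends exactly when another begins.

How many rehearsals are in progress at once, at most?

2

Sort all start/end points and keep a running count:
Tue 08:00 start A → 1
Tue 13:00 end A → 0
Tue 16:15 start D → 1
Tue 20:15 start B → 2
Tue 23:45 end B → 1
Tue 23:45 end D → 0
Wed 07:15 start C → 1
Wed 15:15 end C → 0
Wed 15:15 start F → 1
Wed 21:15 start E → 2
Wed 23:15 end F → 1
Wed 23:45 end E → 0
Thu 08:00 start G → 1
Thu 10:30 start H → 2
Thu 16:00 end G → 1
Thu 18:30 end H → 0
Peak is 2, at Tue 20:15 (B, D).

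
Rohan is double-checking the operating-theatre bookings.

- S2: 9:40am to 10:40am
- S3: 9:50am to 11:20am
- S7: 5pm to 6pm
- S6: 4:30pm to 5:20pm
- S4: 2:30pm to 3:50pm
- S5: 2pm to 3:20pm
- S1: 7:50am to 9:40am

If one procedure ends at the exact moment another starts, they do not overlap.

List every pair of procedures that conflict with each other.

Sorted by start: S1, S2, S3, S5, S4, S6, S7.
S2 starts exactly when S1 ends (back-to-back, no overlap), so nothing later overlaps S1 either.
S3 starts before S2 ends → S2 and S3 overlap.
S5 starts after S2 ends, so nothing later overlaps S2 either.
S5 starts after S3 ends, so nothing later overlaps S3 either.
S4 starts before S5 ends → S5 and S4 overlap.
S6 starts after S5 ends, so nothing later overlaps S5 either.
S6 starts after S4 ends, so nothing later overlaps S4 either.
S7 starts before S6 ends → S6 and S7 overlap.

S2 & S3, S4 & S5, S6 & S7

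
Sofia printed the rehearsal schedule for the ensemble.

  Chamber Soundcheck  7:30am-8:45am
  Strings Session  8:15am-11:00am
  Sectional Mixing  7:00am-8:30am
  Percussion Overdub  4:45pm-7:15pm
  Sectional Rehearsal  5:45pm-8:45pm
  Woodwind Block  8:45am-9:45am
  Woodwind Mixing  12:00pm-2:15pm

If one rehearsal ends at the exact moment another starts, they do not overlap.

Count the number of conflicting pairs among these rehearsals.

5

Sorted by start: Sectional Mixing, Chamber Soundcheck, Strings Session, Woodwind Block, Woodwind Mixing, Percussion Overdub, Sectional Rehearsal.
Chamber Soundcheck starts before Sectional Mixing ends → Sectional Mixing and Chamber Soundcheck overlap.
Strings Session starts before Sectional Mixing ends → Sectional Mixing and Strings Session overlap.
Woodwind Block starts after Sectional Mixing ends; Sectional Mixing is clear from here.
Strings Session starts before Chamber Soundcheck ends → Chamber Soundcheck and Strings Session overlap.
Woodwind Block starts exactly when Chamber Soundcheck ends (back-to-back, no overlap); Chamber Soundcheck is clear from here.
Woodwind Block starts before Strings Session ends → Strings Session and Woodwind Block overlap.
Woodwind Mixing starts after Strings Session ends; Strings Session is clear from here.
Woodwind Mixing starts after Woodwind Block ends; Woodwind Block is clear from here.
Percussion Overdub starts after Woodwind Mixing ends; Woodwind Mixing is clear from here.
Sectional Rehearsal starts before Percussion Overdub ends → Percussion Overdub and Sectional Rehearsal overlap.
Overlapping pairs: Chamber Soundcheck & Sectional Mixing, Chamber Soundcheck & Strings Session, Percussion Overdub & Sectional Rehearsal, Sectional Mixing & Strings Session, Strings Session & Woodwind Block — 5 in total.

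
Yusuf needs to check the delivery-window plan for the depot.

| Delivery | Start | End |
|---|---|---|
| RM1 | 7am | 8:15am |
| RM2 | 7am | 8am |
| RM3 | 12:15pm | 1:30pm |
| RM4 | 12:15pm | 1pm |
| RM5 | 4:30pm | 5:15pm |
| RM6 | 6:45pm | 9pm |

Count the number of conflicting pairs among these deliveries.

2

Sorted by start: RM1, RM2, RM3, RM4, RM5, RM6.
RM2 starts before RM1 ends → RM1 and RM2 overlap.
RM3 starts after RM1 ends, so nothing later overlaps RM1 either.
RM3 starts after RM2 ends, so nothing later overlaps RM2 either.
RM4 starts before RM3 ends → RM3 and RM4 overlap.
RM5 starts after RM3 ends, so nothing later overlaps RM3 either.
RM5 starts after RM4 ends, so nothing later overlaps RM4 either.
RM6 starts after RM5 ends.
Overlapping pairs: RM1 & RM2, RM3 & RM4 — 2 in total.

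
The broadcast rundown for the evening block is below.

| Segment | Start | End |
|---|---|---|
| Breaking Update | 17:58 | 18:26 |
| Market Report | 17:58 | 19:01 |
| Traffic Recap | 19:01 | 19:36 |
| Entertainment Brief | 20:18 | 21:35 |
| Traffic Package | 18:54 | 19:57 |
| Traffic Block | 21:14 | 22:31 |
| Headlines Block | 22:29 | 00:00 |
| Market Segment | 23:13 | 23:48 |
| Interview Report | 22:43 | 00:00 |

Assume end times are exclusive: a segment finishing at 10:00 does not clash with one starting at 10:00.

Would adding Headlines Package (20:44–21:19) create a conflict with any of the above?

Breaking Update: ends 18:26 at or before Headlines Package starts 20:44 → clear.
Market Report: ends 19:01 at or before Headlines Package starts 20:44 → clear.
Traffic Package: ends 19:57 at or before Headlines Package starts 20:44 → clear.
Traffic Recap: ends 19:36 at or before Headlines Package starts 20:44 → clear.
Entertainment Brief: starts 20:18 before Headlines Package ends 21:19, and ends 21:35 after Headlines Package starts 20:44 → overlap.
Traffic Block: starts 21:14 before Headlines Package ends 21:19, and ends 22:31 after Headlines Package starts 20:44 → overlap.
Headlines Block: starts 22:29 at or after Headlines Package ends 21:19 → clear.
Interview Report: starts 22:43 at or after Headlines Package ends 21:19 → clear.
Market Segment: starts 23:13 at or after Headlines Package ends 21:19 → clear.
Headlines Package overlaps Entertainment Brief, Traffic Block.

Yes — it overlaps Entertainment Brief, Traffic Block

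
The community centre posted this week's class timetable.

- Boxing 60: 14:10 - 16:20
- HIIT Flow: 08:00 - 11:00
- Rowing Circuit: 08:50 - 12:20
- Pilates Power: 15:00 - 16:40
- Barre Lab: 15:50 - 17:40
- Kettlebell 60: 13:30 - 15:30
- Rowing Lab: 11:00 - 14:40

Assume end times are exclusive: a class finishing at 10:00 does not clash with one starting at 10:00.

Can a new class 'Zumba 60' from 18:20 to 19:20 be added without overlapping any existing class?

Yes — the slot is free

HIIT Flow: ends 11:00 at or before Zumba 60 starts 18:20 → clear.
Rowing Circuit: ends 12:20 at or before Zumba 60 starts 18:20 → clear.
Rowing Lab: ends 14:40 at or before Zumba 60 starts 18:20 → clear.
Kettlebell 60: ends 15:30 at or before Zumba 60 starts 18:20 → clear.
Boxing 60: ends 16:20 at or before Zumba 60 starts 18:20 → clear.
Pilates Power: ends 16:40 at or before Zumba 60 starts 18:20 → clear.
Barre Lab: ends 17:40 at or before Zumba 60 starts 18:20 → clear.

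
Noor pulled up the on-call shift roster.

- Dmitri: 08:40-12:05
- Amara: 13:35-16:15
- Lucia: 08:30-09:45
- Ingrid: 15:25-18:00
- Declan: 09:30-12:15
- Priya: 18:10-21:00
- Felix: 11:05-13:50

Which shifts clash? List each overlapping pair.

Amara & Felix, Amara & Ingrid, Declan & Dmitri, Declan & Felix, Declan & Lucia, Dmitri & Felix, Dmitri & Lucia

Sorted by start: Lucia, Dmitri, Declan, Felix, Amara, Ingrid, Priya.
Dmitri starts before Lucia ends → Lucia and Dmitri overlap.
Declan starts before Lucia ends → Lucia and Declan overlap.
Felix starts after Lucia ends, so Lucia has no further overlaps.
Declan starts before Dmitri ends → Dmitri and Declan overlap.
Felix starts before Dmitri ends → Dmitri and Felix overlap.
Amara starts after Dmitri ends, so Dmitri has no further overlaps.
Felix starts before Declan ends → Declan and Felix overlap.
Amara starts after Declan ends, so Declan has no further overlaps.
Amara starts before Felix ends → Felix and Amara overlap.
Ingrid starts after Felix ends, so Felix has no further overlaps.
Ingrid starts before Amara ends → Amara and Ingrid overlap.
Priya starts after Amara ends.
Priya starts after Ingrid ends.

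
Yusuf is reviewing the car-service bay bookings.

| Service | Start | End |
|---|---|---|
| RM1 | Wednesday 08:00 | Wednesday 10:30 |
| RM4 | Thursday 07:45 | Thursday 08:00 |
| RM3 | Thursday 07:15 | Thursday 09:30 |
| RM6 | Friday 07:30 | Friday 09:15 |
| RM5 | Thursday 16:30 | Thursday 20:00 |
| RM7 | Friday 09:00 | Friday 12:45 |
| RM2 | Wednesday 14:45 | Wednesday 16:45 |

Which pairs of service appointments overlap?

RM3 & RM4, RM6 & RM7

Check each pair: they overlap iff neither finishes before the other starts.
Sorted by start: RM1, RM2, RM3, RM4, RM5, RM6, RM7.
RM2 starts after RM1 ends; RM1 is clear from here.
RM3 starts after RM2 ends; RM2 is clear from here.
RM4 starts before RM3 ends → RM3 and RM4 overlap.
RM5 starts after RM3 ends; RM3 is clear from here.
RM5 starts after RM4 ends; RM4 is clear from here.
RM6 starts after RM5 ends; RM5 is clear from here.
RM7 starts before RM6 ends → RM6 and RM7 overlap.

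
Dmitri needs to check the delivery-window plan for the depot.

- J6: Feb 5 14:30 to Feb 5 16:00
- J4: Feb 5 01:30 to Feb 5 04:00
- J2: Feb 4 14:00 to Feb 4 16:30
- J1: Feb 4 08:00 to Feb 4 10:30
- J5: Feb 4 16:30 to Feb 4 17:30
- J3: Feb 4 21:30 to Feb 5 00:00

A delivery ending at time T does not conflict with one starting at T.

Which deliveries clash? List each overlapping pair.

Sorted by start: J1, J2, J5, J3, J4, J6.
J2 starts after J1 ends, so J1 has no further overlaps.
J5 starts exactly when J2 ends (back-to-back, no overlap), so J2 has no further overlaps.
J3 starts after J5 ends, so J5 has no further overlaps.
J4 starts after J3 ends, so J3 has no further overlaps.
J6 starts after J4 ends.

none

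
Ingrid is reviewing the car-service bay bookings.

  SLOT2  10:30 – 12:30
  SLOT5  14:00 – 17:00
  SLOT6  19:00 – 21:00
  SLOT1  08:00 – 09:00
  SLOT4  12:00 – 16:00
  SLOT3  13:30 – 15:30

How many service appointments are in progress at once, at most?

Sort all start/end points and keep a running count:
08:00 start SLOT1 → 1
09:00 end SLOT1 → 0
10:30 start SLOT2 → 1
12:00 start SLOT4 → 2
12:30 end SLOT2 → 1
13:30 start SLOT3 → 2
14:00 start SLOT5 → 3
15:30 end SLOT3 → 2
16:00 end SLOT4 → 1
17:00 end SLOT5 → 0
19:00 start SLOT6 → 1
21:00 end SLOT6 → 0
Peak is 3, at 14:00 (SLOT3, SLOT4, SLOT5).

3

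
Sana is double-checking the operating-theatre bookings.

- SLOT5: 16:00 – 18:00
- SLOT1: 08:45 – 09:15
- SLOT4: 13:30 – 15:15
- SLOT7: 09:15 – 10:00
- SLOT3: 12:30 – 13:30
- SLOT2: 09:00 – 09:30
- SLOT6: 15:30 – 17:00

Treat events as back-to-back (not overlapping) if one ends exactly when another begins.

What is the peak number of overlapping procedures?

Sort all start/end points and keep a running count:
08:45 start SLOT1 → 1
09:00 start SLOT2 → 2
09:15 end SLOT1 → 1
09:15 start SLOT7 → 2
09:30 end SLOT2 → 1
10:00 end SLOT7 → 0
12:30 start SLOT3 → 1
13:30 end SLOT3 → 0
13:30 start SLOT4 → 1
15:15 end SLOT4 → 0
15:30 start SLOT6 → 1
16:00 start SLOT5 → 2
17:00 end SLOT6 → 1
18:00 end SLOT5 → 0
Peak is 2, at 09:00 (SLOT1, SLOT2).

2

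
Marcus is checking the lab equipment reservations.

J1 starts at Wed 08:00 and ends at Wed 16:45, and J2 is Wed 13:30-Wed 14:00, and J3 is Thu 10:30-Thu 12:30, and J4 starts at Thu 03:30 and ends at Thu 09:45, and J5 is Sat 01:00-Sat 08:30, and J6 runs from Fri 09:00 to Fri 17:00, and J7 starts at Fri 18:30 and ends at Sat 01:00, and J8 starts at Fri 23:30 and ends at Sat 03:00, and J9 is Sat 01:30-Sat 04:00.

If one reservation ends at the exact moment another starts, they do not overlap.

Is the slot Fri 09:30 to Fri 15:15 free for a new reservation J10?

J1: ends Wed 16:45 at or before J10 starts Fri 09:30 → clear.
J2: ends Wed 14:00 at or before J10 starts Fri 09:30 → clear.
J4: ends Thu 09:45 at or before J10 starts Fri 09:30 → clear.
J3: ends Thu 12:30 at or before J10 starts Fri 09:30 → clear.
J6: starts Fri 09:00 before J10 ends Fri 15:15, and ends Fri 17:00 after J10 starts Fri 09:30 → overlap.
J7: starts Fri 18:30 at or after J10 ends Fri 15:15 → clear.
J8: starts Fri 23:30 at or after J10 ends Fri 15:15 → clear.
J5: starts Sat 01:00 at or after J10 ends Fri 15:15 → clear.
J9: starts Sat 01:30 at or after J10 ends Fri 15:15 → clear.
J10 overlaps J6.

No — it overlaps J6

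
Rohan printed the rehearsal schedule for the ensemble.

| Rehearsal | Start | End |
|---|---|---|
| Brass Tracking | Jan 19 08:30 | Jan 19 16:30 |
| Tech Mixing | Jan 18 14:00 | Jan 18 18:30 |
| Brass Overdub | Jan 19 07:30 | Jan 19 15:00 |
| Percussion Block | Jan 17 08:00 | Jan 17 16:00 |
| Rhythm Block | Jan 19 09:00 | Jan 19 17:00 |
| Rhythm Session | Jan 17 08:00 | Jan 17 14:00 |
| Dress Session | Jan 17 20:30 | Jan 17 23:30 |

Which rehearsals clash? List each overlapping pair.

Brass Overdub & Brass Tracking, Brass Overdub & Rhythm Block, Brass Tracking & Rhythm Block, Percussion Block & Rhythm Session

Two intervals overlap when each starts before the other ends.
Sorted by start: Rhythm Session, Percussion Block, Dress Session, Tech Mixing, Brass Overdub, Brass Tracking, Rhythm Block.
Percussion Block starts before Rhythm Session ends → Rhythm Session and Percussion Block overlap.
Dress Session starts after Rhythm Session ends; Rhythm Session is clear from here.
Dress Session starts after Percussion Block ends; Percussion Block is clear from here.
Tech Mixing starts after Dress Session ends; Dress Session is clear from here.
Brass Overdub starts after Tech Mixing ends; Tech Mixing is clear from here.
Brass Tracking starts before Brass Overdub ends → Brass Overdub and Brass Tracking overlap.
Rhythm Block starts before Brass Overdub ends → Brass Overdub and Rhythm Block overlap.
Rhythm Block starts before Brass Tracking ends → Brass Tracking and Rhythm Block overlap.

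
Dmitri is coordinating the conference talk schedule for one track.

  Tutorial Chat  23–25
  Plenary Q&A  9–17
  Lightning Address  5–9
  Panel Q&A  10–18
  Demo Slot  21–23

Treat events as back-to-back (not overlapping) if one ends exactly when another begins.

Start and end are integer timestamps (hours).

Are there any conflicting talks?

Yes

Sorted by start: Lightning Address, Plenary Q&A, Panel Q&A, Demo Slot, Tutorial Chat.
Plenary Q&A starts exactly when Lightning Address ends (back-to-back, no overlap); Lightning Address is clear from here.
Panel Q&A starts before Plenary Q&A ends → Plenary Q&A and Panel Q&A overlap.
That's a conflict, so the schedule is not conflict-free.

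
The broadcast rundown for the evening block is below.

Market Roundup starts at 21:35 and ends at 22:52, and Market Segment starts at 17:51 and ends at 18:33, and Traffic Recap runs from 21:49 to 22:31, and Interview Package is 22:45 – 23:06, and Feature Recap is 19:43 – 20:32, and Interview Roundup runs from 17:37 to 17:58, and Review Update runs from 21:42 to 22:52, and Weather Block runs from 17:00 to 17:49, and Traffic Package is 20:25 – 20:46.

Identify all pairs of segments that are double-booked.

Sorted by start: Weather Block, Interview Roundup, Market Segment, Feature Recap, Traffic Package, Market Roundup, Review Update, Traffic Recap, Interview Package.
Interview Roundup starts before Weather Block ends → Weather Block and Interview Roundup overlap.
Market Segment starts after Weather Block ends — done with Weather Block.
Market Segment starts before Interview Roundup ends → Interview Roundup and Market Segment overlap.
Feature Recap starts after Interview Roundup ends — done with Interview Roundup.
Feature Recap starts after Market Segment ends — done with Market Segment.
Traffic Package starts before Feature Recap ends → Feature Recap and Traffic Package overlap.
Market Roundup starts after Feature Recap ends — done with Feature Recap.
Market Roundup starts after Traffic Package ends — done with Traffic Package.
Review Update starts before Market Roundup ends → Market Roundup and Review Update overlap.
Traffic Recap starts before Market Roundup ends → Market Roundup and Traffic Recap overlap.
Interview Package starts before Market Roundup ends → Market Roundup and Interview Package overlap.
Traffic Recap starts before Review Update ends → Review Update and Traffic Recap overlap.
Interview Package starts before Review Update ends → Review Update and Interview Package overlap.
Interview Package starts after Traffic Recap ends.

Feature Recap & Traffic Package, Interview Package & Market Roundup, Interview Package & Review Update, Interview Roundup & Market Segment, Interview Roundup & Weather Block, Market Roundup & Review Update, Market Roundup & Traffic Recap, Review Update & Traffic Recap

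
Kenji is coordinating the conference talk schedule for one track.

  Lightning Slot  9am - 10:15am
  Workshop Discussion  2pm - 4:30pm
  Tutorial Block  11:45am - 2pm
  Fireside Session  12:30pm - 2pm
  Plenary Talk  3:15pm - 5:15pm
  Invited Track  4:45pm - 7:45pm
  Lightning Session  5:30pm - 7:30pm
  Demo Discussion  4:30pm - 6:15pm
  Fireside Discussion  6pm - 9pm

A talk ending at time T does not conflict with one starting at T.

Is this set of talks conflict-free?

No

Sorted by start: Lightning Slot, Tutorial Block, Fireside Session, Workshop Discussion, Plenary Talk, Demo Discussion, Invited Track, Lightning Session, Fireside Discussion.
Tutorial Block starts after Lightning Slot ends, so nothing later overlaps Lightning Slot either.
Fireside Session starts before Tutorial Block ends → Tutorial Block and Fireside Session overlap.
That's a conflict, so the schedule is not conflict-free.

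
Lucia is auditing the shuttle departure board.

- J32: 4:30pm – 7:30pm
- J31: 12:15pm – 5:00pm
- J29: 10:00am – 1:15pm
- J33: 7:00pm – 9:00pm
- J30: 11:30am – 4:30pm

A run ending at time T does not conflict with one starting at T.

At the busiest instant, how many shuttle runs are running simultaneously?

Sort all start/end points and keep a running count:
10:00am start J29 → 1
11:30am start J30 → 2
12:15pm start J31 → 3
1:15pm end J29 → 2
4:30pm end J30 → 1
4:30pm start J32 → 2
5:00pm end J31 → 1
7:00pm start J33 → 2
7:30pm end J32 → 1
9:00pm end J33 → 0
Peak is 3, at 12:15pm (J29, J30, J31).

3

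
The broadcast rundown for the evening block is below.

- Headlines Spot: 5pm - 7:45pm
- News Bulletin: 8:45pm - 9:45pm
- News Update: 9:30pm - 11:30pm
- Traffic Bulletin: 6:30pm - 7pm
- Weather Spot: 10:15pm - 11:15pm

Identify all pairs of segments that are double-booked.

Sorted by start: Headlines Spot, Traffic Bulletin, News Bulletin, News Update, Weather Spot.
Traffic Bulletin starts before Headlines Spot ends → Headlines Spot and Traffic Bulletin overlap.
News Bulletin starts after Headlines Spot ends; Headlines Spot is clear from here.
News Bulletin starts after Traffic Bulletin ends; Traffic Bulletin is clear from here.
News Update starts before News Bulletin ends → News Bulletin and News Update overlap.
Weather Spot starts after News Bulletin ends.
Weather Spot starts before News Update ends → News Update and Weather Spot overlap.

Headlines Spot & Traffic Bulletin, News Bulletin & News Update, News Update & Weather Spot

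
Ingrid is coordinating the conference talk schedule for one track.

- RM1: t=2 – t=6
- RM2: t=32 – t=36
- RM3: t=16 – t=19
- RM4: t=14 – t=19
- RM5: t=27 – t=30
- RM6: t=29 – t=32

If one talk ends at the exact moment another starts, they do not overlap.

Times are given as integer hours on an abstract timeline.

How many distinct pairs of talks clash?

2

Two intervals overlap when each starts before the other ends.
Sorted by start: RM1, RM4, RM3, RM5, RM6, RM2.
RM4 starts after RM1 ends; RM1 is clear from here.
RM3 starts before RM4 ends → RM4 and RM3 overlap.
RM5 starts after RM4 ends; RM4 is clear from here.
RM5 starts after RM3 ends; RM3 is clear from here.
RM6 starts before RM5 ends → RM5 and RM6 overlap.
RM2 starts after RM5 ends.
RM2 starts exactly when RM6 ends (back-to-back, no overlap).
Overlapping pairs: RM3 & RM4, RM5 & RM6 — 2 in total.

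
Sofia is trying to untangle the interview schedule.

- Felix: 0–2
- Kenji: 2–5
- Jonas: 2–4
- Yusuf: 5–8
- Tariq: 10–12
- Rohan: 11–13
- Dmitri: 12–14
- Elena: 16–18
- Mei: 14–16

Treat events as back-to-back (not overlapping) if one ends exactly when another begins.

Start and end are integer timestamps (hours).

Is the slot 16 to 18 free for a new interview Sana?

Felix: ends 2 at or before Sana starts 16 → clear.
Kenji: ends 5 at or before Sana starts 16 → clear.
Jonas: ends 4 at or before Sana starts 16 → clear.
Yusuf: ends 8 at or before Sana starts 16 → clear.
Tariq: ends 12 at or before Sana starts 16 → clear.
Rohan: ends 13 at or before Sana starts 16 → clear.
Dmitri: ends 14 at or before Sana starts 16 → clear.
Mei: ends 16 at or before Sana starts 16 → clear.
Elena: starts 16 before Sana ends 18, and ends 18 after Sana starts 16 → overlap.
Sana overlaps Elena.

No — it overlaps Elena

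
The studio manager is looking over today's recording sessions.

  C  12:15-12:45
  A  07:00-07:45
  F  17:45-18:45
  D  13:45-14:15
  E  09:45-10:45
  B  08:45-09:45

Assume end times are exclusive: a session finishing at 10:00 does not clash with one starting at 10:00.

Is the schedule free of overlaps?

Check each pair: they overlap iff neither finishes before the other starts.
Sorted by start: A, B, E, C, D, F.
B starts after A ends, so A has no further overlaps.
E starts exactly when B ends (back-to-back, no overlap), so B has no further overlaps.
C starts after E ends, so E has no further overlaps.
D starts after C ends, so C has no further overlaps.
F starts after D ends.
Every pair is clear; the schedule has no overlaps.

Yes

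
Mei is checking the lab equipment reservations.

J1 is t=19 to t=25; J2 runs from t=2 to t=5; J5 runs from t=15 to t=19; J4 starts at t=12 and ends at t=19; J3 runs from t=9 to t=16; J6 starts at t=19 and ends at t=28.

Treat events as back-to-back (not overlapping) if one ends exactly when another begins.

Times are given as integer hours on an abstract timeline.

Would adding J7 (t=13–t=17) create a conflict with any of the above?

J2: ends t=5 at or before J7 starts t=13 → clear.
J3: starts t=9 before J7 ends t=17, and ends t=16 after J7 starts t=13 → overlap.
J4: starts t=12 before J7 ends t=17, and ends t=19 after J7 starts t=13 → overlap.
J5: starts t=15 before J7 ends t=17, and ends t=19 after J7 starts t=13 → overlap.
J1: starts t=19 at or after J7 ends t=17 → clear.
J6: starts t=19 at or after J7 ends t=17 → clear.
J7 overlaps J3, J4, J5.

Yes — it overlaps J3, J4, J5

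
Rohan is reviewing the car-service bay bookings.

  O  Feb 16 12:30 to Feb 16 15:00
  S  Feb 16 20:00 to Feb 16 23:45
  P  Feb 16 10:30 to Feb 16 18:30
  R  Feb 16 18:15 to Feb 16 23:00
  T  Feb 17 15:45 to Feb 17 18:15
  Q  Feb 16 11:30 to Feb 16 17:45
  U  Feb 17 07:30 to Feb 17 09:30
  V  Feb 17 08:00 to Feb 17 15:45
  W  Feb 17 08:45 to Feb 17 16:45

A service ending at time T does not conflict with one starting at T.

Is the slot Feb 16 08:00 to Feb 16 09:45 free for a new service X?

P: starts Feb 16 10:30 at or after X ends Feb 16 09:45 → clear.
Q: starts Feb 16 11:30 at or after X ends Feb 16 09:45 → clear.
O: starts Feb 16 12:30 at or after X ends Feb 16 09:45 → clear.
R: starts Feb 16 18:15 at or after X ends Feb 16 09:45 → clear.
S: starts Feb 16 20:00 at or after X ends Feb 16 09:45 → clear.
U: starts Feb 17 07:30 at or after X ends Feb 16 09:45 → clear.
V: starts Feb 17 08:00 at or after X ends Feb 16 09:45 → clear.
W: starts Feb 17 08:45 at or after X ends Feb 16 09:45 → clear.
T: starts Feb 17 15:45 at or after X ends Feb 16 09:45 → clear.

Yes — the slot is free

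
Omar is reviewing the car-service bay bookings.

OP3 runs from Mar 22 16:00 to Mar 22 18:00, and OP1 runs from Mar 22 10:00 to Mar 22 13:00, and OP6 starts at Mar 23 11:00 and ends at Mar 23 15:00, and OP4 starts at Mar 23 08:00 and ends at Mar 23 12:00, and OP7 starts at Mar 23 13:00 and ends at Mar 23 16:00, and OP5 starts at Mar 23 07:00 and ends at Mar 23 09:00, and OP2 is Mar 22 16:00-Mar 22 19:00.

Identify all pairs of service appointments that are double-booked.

OP2 & OP3, OP4 & OP5, OP4 & OP6, OP6 & OP7

Two intervals overlap when each starts before the other ends.
Sorted by start: OP1, OP2, OP3, OP5, OP4, OP6, OP7.
OP2 starts after OP1 ends, so nothing later overlaps OP1 either.
OP3 starts before OP2 ends → OP2 and OP3 overlap.
OP5 starts after OP2 ends, so nothing later overlaps OP2 either.
OP5 starts after OP3 ends, so nothing later overlaps OP3 either.
OP4 starts before OP5 ends → OP5 and OP4 overlap.
OP6 starts after OP5 ends, so nothing later overlaps OP5 either.
OP6 starts before OP4 ends → OP4 and OP6 overlap.
OP7 starts after OP4 ends.
OP7 starts before OP6 ends → OP6 and OP7 overlap.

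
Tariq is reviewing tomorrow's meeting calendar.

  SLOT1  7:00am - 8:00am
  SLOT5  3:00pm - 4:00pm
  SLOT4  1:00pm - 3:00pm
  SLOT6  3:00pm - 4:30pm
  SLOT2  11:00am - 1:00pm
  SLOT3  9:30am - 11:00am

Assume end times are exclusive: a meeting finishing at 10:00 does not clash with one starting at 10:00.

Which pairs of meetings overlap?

Sorted by start: SLOT1, SLOT3, SLOT2, SLOT4, SLOT5, SLOT6.
SLOT3 starts after SLOT1 ends — done with SLOT1.
SLOT2 starts exactly when SLOT3 ends (back-to-back, no overlap) — done with SLOT3.
SLOT4 starts exactly when SLOT2 ends (back-to-back, no overlap) — done with SLOT2.
SLOT5 starts exactly when SLOT4 ends (back-to-back, no overlap) — done with SLOT4.
SLOT6 starts before SLOT5 ends → SLOT5 and SLOT6 overlap.

SLOT5 & SLOT6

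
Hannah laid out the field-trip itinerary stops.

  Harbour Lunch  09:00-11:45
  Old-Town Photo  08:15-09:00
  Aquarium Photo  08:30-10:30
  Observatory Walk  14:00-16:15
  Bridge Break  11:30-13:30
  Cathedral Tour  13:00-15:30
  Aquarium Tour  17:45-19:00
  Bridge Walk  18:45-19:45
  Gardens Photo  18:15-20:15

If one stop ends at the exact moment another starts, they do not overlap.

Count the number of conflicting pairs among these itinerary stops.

8

Sorted by start: Old-Town Photo, Aquarium Photo, Harbour Lunch, Bridge Break, Cathedral Tour, Observatory Walk, Aquarium Tour, Gardens Photo, Bridge Walk.
Aquarium Photo starts before Old-Town Photo ends → Old-Town Photo and Aquarium Photo overlap.
Harbour Lunch starts exactly when Old-Town Photo ends (back-to-back, no overlap); Old-Town Photo is clear from here.
Harbour Lunch starts before Aquarium Photo ends → Aquarium Photo and Harbour Lunch overlap.
Bridge Break starts after Aquarium Photo ends; Aquarium Photo is clear from here.
Bridge Break starts before Harbour Lunch ends → Harbour Lunch and Bridge Break overlap.
Cathedral Tour starts after Harbour Lunch ends; Harbour Lunch is clear from here.
Cathedral Tour starts before Bridge Break ends → Bridge Break and Cathedral Tour overlap.
Observatory Walk starts after Bridge Break ends; Bridge Break is clear from here.
Observatory Walk starts before Cathedral Tour ends → Cathedral Tour and Observatory Walk overlap.
Aquarium Tour starts after Cathedral Tour ends; Cathedral Tour is clear from here.
Aquarium Tour starts after Observatory Walk ends; Observatory Walk is clear from here.
Gardens Photo starts before Aquarium Tour ends → Aquarium Tour and Gardens Photo overlap.
Bridge Walk starts before Aquarium Tour ends → Aquarium Tour and Bridge Walk overlap.
Bridge Walk starts before Gardens Photo ends → Gardens Photo and Bridge Walk overlap.
Overlapping pairs: Aquarium Photo & Harbour Lunch, Aquarium Photo & Old-Town Photo, Aquarium Tour & Bridge Walk, Aquarium Tour & Gardens Photo, Bridge Break & Cathedral Tour, Bridge Break & Harbour Lunch, Bridge Walk & Gardens Photo, Cathedral Tour & Observatory Walk — 8 in total.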